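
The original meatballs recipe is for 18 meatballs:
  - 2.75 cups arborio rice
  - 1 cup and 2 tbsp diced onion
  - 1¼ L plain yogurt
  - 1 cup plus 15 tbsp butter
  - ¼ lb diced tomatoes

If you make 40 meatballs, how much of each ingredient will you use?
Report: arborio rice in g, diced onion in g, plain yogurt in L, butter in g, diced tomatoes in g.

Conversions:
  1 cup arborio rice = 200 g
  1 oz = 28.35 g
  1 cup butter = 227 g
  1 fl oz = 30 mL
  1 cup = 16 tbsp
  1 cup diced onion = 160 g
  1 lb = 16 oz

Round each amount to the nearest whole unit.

Scaling factor: 40/18 = 20/9.
arborio rice: 2.75 cup × 20/9 × 200 g/cup ≈ 1222 g
diced onion: (1 cup + 2 tbsp = 1.125 cup) × 20/9 × 160 g/cup = 400 g
plain yogurt: 1.25 L × 20/9 ≈ 3 L
butter: (1 cup + 15 tbsp = 1.9375 cup) × 20/9 × 227 g/cup ≈ 977 g
diced tomatoes: 0.25 lb × 20/9 × 16 oz/lb × 28.35 g/oz = 252 g

arborio rice: 1222 g; diced onion: 400 g; plain yogurt: 3 L; butter: 977 g; diced tomatoes: 252 g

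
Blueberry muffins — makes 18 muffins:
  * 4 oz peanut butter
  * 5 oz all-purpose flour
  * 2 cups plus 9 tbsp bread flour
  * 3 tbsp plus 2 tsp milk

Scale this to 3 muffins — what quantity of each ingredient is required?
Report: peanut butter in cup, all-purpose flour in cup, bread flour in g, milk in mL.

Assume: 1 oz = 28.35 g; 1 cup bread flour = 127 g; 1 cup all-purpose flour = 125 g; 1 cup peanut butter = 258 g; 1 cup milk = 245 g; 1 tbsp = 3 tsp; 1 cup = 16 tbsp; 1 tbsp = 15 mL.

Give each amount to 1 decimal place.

Scaling factor: 3/18 = 1/6.
peanut butter: 4 oz × 1/6 × 28.35 g/oz ÷ 258 g/cup ≈ 0.1 cup
all-purpose flour: 5 oz × 1/6 × 28.35 g/oz ÷ 125 g/cup ≈ 0.2 cup
bread flour: (2 cup + 9 tbsp = 2.5625 cup) × 1/6 × 127 g/cup ≈ 54.2 g
milk: (3 tbsp + 2 tsp = 11/3 tbsp) × 1/6 × 15 mL/tbsp ≈ 9.2 mL

peanut butter: 0.1 cup; all-purpose flour: 0.2 cup; bread flour: 54.2 g; milk: 9.2 mL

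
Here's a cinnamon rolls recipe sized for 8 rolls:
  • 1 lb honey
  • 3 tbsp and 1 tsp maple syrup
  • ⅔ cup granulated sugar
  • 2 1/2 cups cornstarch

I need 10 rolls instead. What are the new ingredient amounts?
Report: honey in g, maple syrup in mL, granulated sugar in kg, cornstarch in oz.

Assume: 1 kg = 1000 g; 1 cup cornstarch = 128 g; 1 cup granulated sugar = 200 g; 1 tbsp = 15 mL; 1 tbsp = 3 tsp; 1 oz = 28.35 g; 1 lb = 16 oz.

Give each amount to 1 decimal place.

honey: 567.0 g; maple syrup: 62.5 mL; granulated sugar: 0.2 kg; cornstarch: 14.1 oz

Scaling factor: 10/8 = 5/4 = 1.25.
honey: 1 lb × 5/4 × 16 oz/lb × 28.35 g/oz = 567.0 g
maple syrup: (3 tbsp + 1 tsp = 10/3 tbsp) × 5/4 × 15 mL/tbsp = 62.5 mL
granulated sugar: 2/3 cup × 5/4 × 200 g/cup ÷ 1000 g/kg ≈ 0.2 kg
cornstarch: 2.5 cup × 5/4 × 128 g/cup ÷ 28.35 g/oz ≈ 14.1 oz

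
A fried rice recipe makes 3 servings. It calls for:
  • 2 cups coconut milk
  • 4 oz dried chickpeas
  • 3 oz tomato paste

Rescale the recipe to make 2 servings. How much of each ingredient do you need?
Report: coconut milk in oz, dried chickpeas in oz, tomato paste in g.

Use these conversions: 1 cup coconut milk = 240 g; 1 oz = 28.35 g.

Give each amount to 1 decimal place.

coconut milk: 11.3 oz; dried chickpeas: 2.7 oz; tomato paste: 56.7 g

Scaling factor: 2/3.
coconut milk: 2 cup × 2/3 × 240 g/cup ÷ 28.35 g/oz ≈ 11.3 oz
dried chickpeas: 4 oz × 2/3 ≈ 2.7 oz
tomato paste: 3 oz × 2/3 × 28.35 g/oz = 56.7 g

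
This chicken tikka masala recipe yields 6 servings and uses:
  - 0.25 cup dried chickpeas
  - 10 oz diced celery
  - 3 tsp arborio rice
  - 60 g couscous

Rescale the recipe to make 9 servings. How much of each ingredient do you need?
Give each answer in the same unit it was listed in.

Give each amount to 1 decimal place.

dried chickpeas: 0.4 cup; diced celery: 15.0 oz; arborio rice: 4.5 tsp; couscous: 90.0 g

Scaling factor: 9/6 = 3/2 = 1.5.
dried chickpeas: 0.25 cup × 3/2 ≈ 0.4 cup
diced celery: 10 oz × 3/2 = 15.0 oz
arborio rice: 3 tsp × 3/2 = 4.5 tsp
couscous: 60 g × 3/2 = 90.0 g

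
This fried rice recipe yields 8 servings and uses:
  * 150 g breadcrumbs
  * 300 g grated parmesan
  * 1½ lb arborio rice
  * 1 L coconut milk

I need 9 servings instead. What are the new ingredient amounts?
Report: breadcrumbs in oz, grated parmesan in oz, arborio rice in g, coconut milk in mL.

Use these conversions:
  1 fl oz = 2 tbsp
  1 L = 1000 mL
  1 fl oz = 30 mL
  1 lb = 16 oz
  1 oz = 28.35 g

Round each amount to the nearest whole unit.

Scaling factor: 9/8 = 1.125.
breadcrumbs: 150 g × 9/8 ÷ 28.35 g/oz ≈ 6 oz
grated parmesan: 300 g × 9/8 ÷ 28.35 g/oz ≈ 12 oz
arborio rice: 1.5 lb × 9/8 × 16 oz/lb × 28.35 g/oz ≈ 765 g
coconut milk: 1 L × 9/8 × 1000 mL/L = 1125 mL

breadcrumbs: 6 oz; grated parmesan: 12 oz; arborio rice: 765 g; coconut milk: 1125 mL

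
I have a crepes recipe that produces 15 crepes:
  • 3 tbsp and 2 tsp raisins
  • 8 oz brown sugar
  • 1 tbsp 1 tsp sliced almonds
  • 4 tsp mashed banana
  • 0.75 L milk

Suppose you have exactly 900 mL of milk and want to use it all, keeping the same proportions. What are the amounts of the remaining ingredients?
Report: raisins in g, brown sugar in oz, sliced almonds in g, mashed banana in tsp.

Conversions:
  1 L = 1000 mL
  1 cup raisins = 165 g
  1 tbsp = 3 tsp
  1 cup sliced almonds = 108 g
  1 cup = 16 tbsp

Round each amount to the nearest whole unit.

The original recipe has 750 mL of milk, so the scaling factor is 900 ÷ 750 = 6/5 = 1.2.
raisins: (3 tbsp + 2 tsp = 11/3 tbsp) × 6/5 ÷ 16 tbsp/cup × 165 g/cup ≈ 45 g
brown sugar: 8 oz × 6/5 ≈ 10 oz
sliced almonds: (1 tbsp + 1 tsp = 4/3 tbsp) × 6/5 ÷ 16 tbsp/cup × 108 g/cup ≈ 11 g
mashed banana: 4 tsp × 6/5 ≈ 5 tsp

raisins: 45 g; brown sugar: 10 oz; sliced almonds: 11 g; mashed banana: 5 tsp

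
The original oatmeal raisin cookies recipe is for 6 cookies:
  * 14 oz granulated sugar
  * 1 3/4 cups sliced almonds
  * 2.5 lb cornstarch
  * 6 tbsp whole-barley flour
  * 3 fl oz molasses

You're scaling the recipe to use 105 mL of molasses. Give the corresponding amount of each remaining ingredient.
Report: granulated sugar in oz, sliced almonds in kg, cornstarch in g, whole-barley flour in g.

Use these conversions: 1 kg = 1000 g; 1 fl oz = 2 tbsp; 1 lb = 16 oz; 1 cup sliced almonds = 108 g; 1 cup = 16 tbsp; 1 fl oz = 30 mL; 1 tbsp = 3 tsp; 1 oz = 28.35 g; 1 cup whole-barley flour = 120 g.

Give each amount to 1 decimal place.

The original recipe has 90 mL of molasses, so the scaling factor is 105 ÷ 90 = 7/6.
granulated sugar: 14 oz × 7/6 ≈ 16.3 oz
sliced almonds: 1.75 cup × 7/6 × 108 g/cup ÷ 1000 g/kg ≈ 0.2 kg
cornstarch: 2.5 lb × 7/6 × 16 oz/lb × 28.35 g/oz = 1323.0 g
whole-barley flour: 6 tbsp × 7/6 ÷ 16 tbsp/cup × 120 g/cup = 52.5 g

granulated sugar: 16.3 oz; sliced almonds: 0.2 kg; cornstarch: 1323.0 g; whole-barley flour: 52.5 g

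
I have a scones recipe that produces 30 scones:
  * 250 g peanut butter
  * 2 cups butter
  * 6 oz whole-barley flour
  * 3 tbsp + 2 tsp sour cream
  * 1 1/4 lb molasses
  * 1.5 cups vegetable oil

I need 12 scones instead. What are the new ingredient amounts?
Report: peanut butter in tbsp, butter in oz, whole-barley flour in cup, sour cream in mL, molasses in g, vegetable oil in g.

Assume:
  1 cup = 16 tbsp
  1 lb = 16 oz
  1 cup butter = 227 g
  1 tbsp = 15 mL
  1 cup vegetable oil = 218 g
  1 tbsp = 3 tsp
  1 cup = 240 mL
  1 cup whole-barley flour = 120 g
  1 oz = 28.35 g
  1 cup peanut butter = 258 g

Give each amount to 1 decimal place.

peanut butter: 6.2 tbsp; butter: 6.4 oz; whole-barley flour: 0.6 cup; sour cream: 22.0 mL; molasses: 226.8 g; vegetable oil: 130.8 g

Scaling factor: 12/30 = 2/5 = 0.4.
peanut butter: 250 g × 2/5 ÷ 258 g/cup × 16 tbsp/cup ≈ 6.2 tbsp
butter: 2 cup × 2/5 × 227 g/cup ÷ 28.35 g/oz ≈ 6.4 oz
whole-barley flour: 6 oz × 2/5 × 28.35 g/oz ÷ 120 g/cup ≈ 0.6 cup
sour cream: (3 tbsp + 2 tsp = 11/3 tbsp) × 2/5 × 15 mL/tbsp = 22.0 mL
molasses: 1.25 lb × 2/5 × 16 oz/lb × 28.35 g/oz = 226.8 g
vegetable oil: 1.5 cup × 2/5 × 218 g/cup = 130.8 g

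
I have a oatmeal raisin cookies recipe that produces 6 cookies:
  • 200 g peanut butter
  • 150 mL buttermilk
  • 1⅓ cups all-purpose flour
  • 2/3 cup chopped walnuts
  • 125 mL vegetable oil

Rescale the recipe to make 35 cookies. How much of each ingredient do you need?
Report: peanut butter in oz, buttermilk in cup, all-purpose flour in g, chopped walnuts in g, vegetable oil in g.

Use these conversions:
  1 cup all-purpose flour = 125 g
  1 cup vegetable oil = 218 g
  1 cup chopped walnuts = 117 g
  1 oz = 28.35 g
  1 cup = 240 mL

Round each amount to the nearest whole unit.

Scaling factor: 35/6.
peanut butter: 200 g × 35/6 ÷ 28.35 g/oz ≈ 41 oz
buttermilk: 150 mL × 35/6 ÷ 240 mL/cup ≈ 4 cup
all-purpose flour: 4/3 cup × 35/6 × 125 g/cup ≈ 972 g
chopped walnuts: 2/3 cup × 35/6 × 117 g/cup = 455 g
vegetable oil: 125 mL × 35/6 ÷ 240 mL/cup × 218 g/cup ≈ 662 g

peanut butter: 41 oz; buttermilk: 4 cup; all-purpose flour: 972 g; chopped walnuts: 455 g; vegetable oil: 662 g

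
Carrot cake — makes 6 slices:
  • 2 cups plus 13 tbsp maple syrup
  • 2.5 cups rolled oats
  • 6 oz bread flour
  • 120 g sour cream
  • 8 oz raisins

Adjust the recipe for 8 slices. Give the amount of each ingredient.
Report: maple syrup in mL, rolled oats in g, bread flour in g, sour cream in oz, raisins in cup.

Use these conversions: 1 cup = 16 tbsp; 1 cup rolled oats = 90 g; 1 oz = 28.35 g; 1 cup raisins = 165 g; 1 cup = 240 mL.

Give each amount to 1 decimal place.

Scaling factor: 8/6 = 4/3.
maple syrup: (2 cup + 13 tbsp = 2.8125 cup) × 4/3 × 240 mL/cup = 900.0 mL
rolled oats: 2.5 cup × 4/3 × 90 g/cup = 300.0 g
bread flour: 6 oz × 4/3 × 28.35 g/oz = 226.8 g
sour cream: 120 g × 4/3 ÷ 28.35 g/oz ≈ 5.6 oz
raisins: 8 oz × 4/3 × 28.35 g/oz ÷ 165 g/cup ≈ 1.8 cup

maple syrup: 900.0 mL; rolled oats: 300.0 g; bread flour: 226.8 g; sour cream: 5.6 oz; raisins: 1.8 cup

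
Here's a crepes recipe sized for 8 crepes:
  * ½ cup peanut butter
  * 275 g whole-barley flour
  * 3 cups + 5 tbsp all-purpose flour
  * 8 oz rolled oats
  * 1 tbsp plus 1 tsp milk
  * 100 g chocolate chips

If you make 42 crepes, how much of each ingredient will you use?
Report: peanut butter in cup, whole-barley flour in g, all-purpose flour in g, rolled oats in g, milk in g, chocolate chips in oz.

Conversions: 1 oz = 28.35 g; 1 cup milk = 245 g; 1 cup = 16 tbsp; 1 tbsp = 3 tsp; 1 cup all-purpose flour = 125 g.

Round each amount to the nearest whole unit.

peanut butter: 3 cup; whole-barley flour: 1444 g; all-purpose flour: 2174 g; rolled oats: 1191 g; milk: 107 g; chocolate chips: 19 oz

Scaling factor: 42/8 = 21/4 = 5.25.
peanut butter: 0.5 cup × 21/4 ≈ 3 cup
whole-barley flour: 275 g × 21/4 ≈ 1444 g
all-purpose flour: (3 cup + 5 tbsp = 3.3125 cup) × 21/4 × 125 g/cup ≈ 2174 g
rolled oats: 8 oz × 21/4 × 28.35 g/oz ≈ 1191 g
milk: (1 tbsp + 1 tsp = 4/3 tbsp) × 21/4 ÷ 16 tbsp/cup × 245 g/cup ≈ 107 g
chocolate chips: 100 g × 21/4 ÷ 28.35 g/oz ≈ 19 oz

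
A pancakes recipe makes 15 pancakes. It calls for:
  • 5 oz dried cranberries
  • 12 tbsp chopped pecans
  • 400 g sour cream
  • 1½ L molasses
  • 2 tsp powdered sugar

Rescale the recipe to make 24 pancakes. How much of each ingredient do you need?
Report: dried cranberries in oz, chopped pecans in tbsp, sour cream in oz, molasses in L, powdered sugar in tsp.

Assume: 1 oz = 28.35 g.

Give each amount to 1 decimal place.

Scaling factor: 24/15 = 8/5 = 1.6.
dried cranberries: 5 oz × 8/5 = 8.0 oz
chopped pecans: 12 tbsp × 8/5 = 19.2 tbsp
sour cream: 400 g × 8/5 ÷ 28.35 g/oz ≈ 22.6 oz
molasses: 1.5 L × 8/5 = 2.4 L
powdered sugar: 2 tsp × 8/5 = 3.2 tsp

dried cranberries: 8.0 oz; chopped pecans: 19.2 tbsp; sour cream: 22.6 oz; molasses: 2.4 L; powdered sugar: 3.2 tsp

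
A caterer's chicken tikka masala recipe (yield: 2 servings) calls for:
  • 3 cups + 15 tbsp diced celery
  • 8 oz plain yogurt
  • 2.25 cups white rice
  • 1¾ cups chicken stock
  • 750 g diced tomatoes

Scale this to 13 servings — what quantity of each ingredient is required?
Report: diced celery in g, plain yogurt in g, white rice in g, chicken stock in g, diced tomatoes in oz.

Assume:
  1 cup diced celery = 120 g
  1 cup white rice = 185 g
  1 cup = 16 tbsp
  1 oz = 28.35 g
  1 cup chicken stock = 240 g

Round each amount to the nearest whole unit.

Scaling factor: 13/2 = 6.5.
diced celery: (3 cup + 15 tbsp = 3.9375 cup) × 13/2 × 120 g/cup ≈ 3071 g
plain yogurt: 8 oz × 13/2 × 28.35 g/oz ≈ 1474 g
white rice: 2.25 cup × 13/2 × 185 g/cup ≈ 2706 g
chicken stock: 1.75 cup × 13/2 × 240 g/cup = 2730 g
diced tomatoes: 750 g × 13/2 ÷ 28.35 g/oz ≈ 172 oz

diced celery: 3071 g; plain yogurt: 1474 g; white rice: 2706 g; chicken stock: 2730 g; diced tomatoes: 172 oz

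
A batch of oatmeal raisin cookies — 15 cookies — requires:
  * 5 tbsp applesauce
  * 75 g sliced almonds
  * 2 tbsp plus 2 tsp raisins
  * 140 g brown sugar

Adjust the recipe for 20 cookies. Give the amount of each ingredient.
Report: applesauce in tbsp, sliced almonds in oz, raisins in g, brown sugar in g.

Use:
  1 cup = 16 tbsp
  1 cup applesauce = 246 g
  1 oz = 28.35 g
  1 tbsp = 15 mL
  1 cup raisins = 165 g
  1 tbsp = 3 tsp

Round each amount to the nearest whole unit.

Scaling factor: 20/15 = 4/3.
applesauce: 5 tbsp × 4/3 ≈ 7 tbsp
sliced almonds: 75 g × 4/3 ÷ 28.35 g/oz ≈ 4 oz
raisins: (2 tbsp + 2 tsp = 8/3 tbsp) × 4/3 ÷ 16 tbsp/cup × 165 g/cup ≈ 37 g
brown sugar: 140 g × 4/3 ≈ 187 g

applesauce: 7 tbsp; sliced almonds: 4 oz; raisins: 37 g; brown sugar: 187 g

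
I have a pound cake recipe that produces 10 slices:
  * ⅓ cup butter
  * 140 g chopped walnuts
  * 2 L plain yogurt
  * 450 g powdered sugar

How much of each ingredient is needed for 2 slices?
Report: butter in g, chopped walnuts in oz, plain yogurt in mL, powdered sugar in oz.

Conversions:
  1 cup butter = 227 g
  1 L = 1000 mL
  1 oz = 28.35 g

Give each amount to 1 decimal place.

Scaling factor: 2/10 = 1/5 = 0.2.
butter: 1/3 cup × 1/5 × 227 g/cup ≈ 15.1 g
chopped walnuts: 140 g × 1/5 ÷ 28.35 g/oz ≈ 1.0 oz
plain yogurt: 2 L × 1/5 × 1000 mL/L = 400.0 mL
powdered sugar: 450 g × 1/5 ÷ 28.35 g/oz ≈ 3.2 oz

butter: 15.1 g; chopped walnuts: 1.0 oz; plain yogurt: 400.0 mL; powdered sugar: 3.2 oz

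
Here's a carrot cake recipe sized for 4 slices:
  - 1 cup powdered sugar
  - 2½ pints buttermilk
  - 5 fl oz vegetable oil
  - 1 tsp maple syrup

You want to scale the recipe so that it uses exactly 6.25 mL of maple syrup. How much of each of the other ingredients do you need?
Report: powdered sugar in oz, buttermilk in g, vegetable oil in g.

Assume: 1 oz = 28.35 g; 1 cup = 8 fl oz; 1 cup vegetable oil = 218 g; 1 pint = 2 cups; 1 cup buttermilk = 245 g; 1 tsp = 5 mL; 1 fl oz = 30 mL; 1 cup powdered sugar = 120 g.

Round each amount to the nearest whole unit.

powdered sugar: 5 oz; buttermilk: 1531 g; vegetable oil: 170 g

The original recipe has 5 mL of maple syrup, so the scaling factor is 6.25 ÷ 5 = 5/4 = 1.25.
powdered sugar: 1 cup × 5/4 × 120 g/cup ÷ 28.35 g/oz ≈ 5 oz
buttermilk: 2.5 pint × 5/4 × 2 cup/pint × 245 g/cup ≈ 1531 g
vegetable oil: 5 fl oz × 5/4 ÷ 8 fl oz/cup × 218 g/cup ≈ 170 g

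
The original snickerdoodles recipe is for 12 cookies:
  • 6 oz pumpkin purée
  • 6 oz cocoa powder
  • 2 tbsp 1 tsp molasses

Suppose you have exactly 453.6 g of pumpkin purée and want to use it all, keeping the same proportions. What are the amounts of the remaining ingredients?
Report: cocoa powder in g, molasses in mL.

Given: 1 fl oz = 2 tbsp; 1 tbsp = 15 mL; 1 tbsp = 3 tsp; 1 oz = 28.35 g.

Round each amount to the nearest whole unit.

The original recipe has 170.1 g of pumpkin purée, so the scaling factor is 453.6 ÷ 170.1 = 8/3.
cocoa powder: 6 oz × 8/3 × 28.35 g/oz ≈ 454 g
molasses: (2 tbsp + 1 tsp = 7/3 tbsp) × 8/3 × 15 mL/tbsp ≈ 93 mL

cocoa powder: 454 g; molasses: 93 mL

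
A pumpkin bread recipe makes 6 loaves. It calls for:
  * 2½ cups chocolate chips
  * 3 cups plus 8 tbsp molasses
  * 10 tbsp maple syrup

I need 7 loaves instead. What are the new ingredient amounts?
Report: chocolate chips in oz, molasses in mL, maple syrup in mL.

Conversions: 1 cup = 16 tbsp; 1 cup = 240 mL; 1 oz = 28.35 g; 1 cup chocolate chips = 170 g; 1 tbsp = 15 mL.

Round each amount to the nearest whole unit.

Scaling factor: 7/6.
chocolate chips: 2.5 cup × 7/6 × 170 g/cup ÷ 28.35 g/oz ≈ 17 oz
molasses: (3 cup + 8 tbsp = 3.5 cup) × 7/6 × 240 mL/cup = 980 mL
maple syrup: 10 tbsp × 7/6 × 15 mL/tbsp = 175 mL

chocolate chips: 17 oz; molasses: 980 mL; maple syrup: 175 mL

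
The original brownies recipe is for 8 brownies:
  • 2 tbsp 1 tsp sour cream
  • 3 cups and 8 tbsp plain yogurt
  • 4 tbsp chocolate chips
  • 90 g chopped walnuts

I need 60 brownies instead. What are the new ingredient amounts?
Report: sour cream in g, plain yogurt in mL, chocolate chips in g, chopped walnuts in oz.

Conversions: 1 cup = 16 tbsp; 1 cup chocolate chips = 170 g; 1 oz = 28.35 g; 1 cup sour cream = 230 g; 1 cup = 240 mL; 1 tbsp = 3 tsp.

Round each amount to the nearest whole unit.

Scaling factor: 60/8 = 15/2 = 7.5.
sour cream: (2 tbsp + 1 tsp = 7/3 tbsp) × 15/2 ÷ 16 tbsp/cup × 230 g/cup ≈ 252 g
plain yogurt: (3 cup + 8 tbsp = 3.5 cup) × 15/2 × 240 mL/cup = 6300 mL
chocolate chips: 4 tbsp × 15/2 ÷ 16 tbsp/cup × 170 g/cup ≈ 319 g
chopped walnuts: 90 g × 15/2 ÷ 28.35 g/oz ≈ 24 oz

sour cream: 252 g; plain yogurt: 6300 mL; chocolate chips: 319 g; chopped walnuts: 24 oz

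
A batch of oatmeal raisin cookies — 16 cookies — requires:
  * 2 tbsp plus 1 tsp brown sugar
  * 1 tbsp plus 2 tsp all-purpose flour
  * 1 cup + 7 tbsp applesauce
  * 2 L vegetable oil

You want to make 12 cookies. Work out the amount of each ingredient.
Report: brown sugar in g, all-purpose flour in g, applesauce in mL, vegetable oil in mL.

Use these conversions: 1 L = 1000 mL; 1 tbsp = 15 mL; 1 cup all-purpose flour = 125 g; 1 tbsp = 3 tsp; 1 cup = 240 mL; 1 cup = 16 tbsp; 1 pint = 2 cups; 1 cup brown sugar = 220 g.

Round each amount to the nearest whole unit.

brown sugar: 24 g; all-purpose flour: 10 g; applesauce: 259 mL; vegetable oil: 1500 mL

Scaling factor: 12/16 = 3/4 = 0.75.
brown sugar: (2 tbsp + 1 tsp = 7/3 tbsp) × 3/4 ÷ 16 tbsp/cup × 220 g/cup ≈ 24 g
all-purpose flour: (1 tbsp + 2 tsp = 5/3 tbsp) × 3/4 ÷ 16 tbsp/cup × 125 g/cup ≈ 10 g
applesauce: (1 cup + 7 tbsp = 1.4375 cup) × 3/4 × 240 mL/cup ≈ 259 mL
vegetable oil: 2 L × 3/4 × 1000 mL/L = 1500 mL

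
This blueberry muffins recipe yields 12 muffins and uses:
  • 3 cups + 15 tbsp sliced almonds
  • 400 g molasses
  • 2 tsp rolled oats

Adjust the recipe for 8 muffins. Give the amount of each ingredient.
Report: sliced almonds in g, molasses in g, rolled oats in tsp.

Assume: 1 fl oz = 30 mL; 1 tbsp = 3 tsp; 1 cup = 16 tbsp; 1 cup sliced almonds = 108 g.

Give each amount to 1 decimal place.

sliced almonds: 283.5 g; molasses: 266.7 g; rolled oats: 1.3 tsp

Scaling factor: 8/12 = 2/3.
sliced almonds: (3 cup + 15 tbsp = 3.9375 cup) × 2/3 × 108 g/cup = 283.5 g
molasses: 400 g × 2/3 ≈ 266.7 g
rolled oats: 2 tsp × 2/3 ≈ 1.3 tsp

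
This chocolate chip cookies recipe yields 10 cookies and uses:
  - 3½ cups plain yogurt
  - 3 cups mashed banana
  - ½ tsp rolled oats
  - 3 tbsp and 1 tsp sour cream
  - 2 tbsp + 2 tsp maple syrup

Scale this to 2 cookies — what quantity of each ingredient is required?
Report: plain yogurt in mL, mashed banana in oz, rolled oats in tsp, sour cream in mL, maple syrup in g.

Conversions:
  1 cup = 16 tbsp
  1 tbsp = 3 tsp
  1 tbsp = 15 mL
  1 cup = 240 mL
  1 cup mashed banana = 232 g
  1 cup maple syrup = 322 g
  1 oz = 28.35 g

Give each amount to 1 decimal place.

plain yogurt: 168.0 mL; mashed banana: 4.9 oz; rolled oats: 0.1 tsp; sour cream: 10.0 mL; maple syrup: 10.7 g

Scaling factor: 2/10 = 1/5 = 0.2.
plain yogurt: 3.5 cup × 1/5 × 240 mL/cup = 168.0 mL
mashed banana: 3 cup × 1/5 × 232 g/cup ÷ 28.35 g/oz ≈ 4.9 oz
rolled oats: 0.5 tsp × 1/5 = 0.1 tsp
sour cream: (3 tbsp + 1 tsp = 10/3 tbsp) × 1/5 × 15 mL/tbsp = 10.0 mL
maple syrup: (2 tbsp + 2 tsp = 8/3 tbsp) × 1/5 ÷ 16 tbsp/cup × 322 g/cup ≈ 10.7 g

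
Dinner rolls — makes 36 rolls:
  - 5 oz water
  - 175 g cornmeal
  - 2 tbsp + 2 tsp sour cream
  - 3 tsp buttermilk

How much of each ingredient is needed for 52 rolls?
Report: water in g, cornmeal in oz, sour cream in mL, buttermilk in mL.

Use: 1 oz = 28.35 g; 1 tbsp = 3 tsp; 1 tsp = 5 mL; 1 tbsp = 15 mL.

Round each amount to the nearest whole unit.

water: 205 g; cornmeal: 9 oz; sour cream: 58 mL; buttermilk: 22 mL

Scaling factor: 52/36 = 13/9.
water: 5 oz × 13/9 × 28.35 g/oz ≈ 205 g
cornmeal: 175 g × 13/9 ÷ 28.35 g/oz ≈ 9 oz
sour cream: (2 tbsp + 2 tsp = 8/3 tbsp) × 13/9 × 15 mL/tbsp ≈ 58 mL
buttermilk: 3 tsp × 13/9 × 5 mL/tsp ≈ 22 mL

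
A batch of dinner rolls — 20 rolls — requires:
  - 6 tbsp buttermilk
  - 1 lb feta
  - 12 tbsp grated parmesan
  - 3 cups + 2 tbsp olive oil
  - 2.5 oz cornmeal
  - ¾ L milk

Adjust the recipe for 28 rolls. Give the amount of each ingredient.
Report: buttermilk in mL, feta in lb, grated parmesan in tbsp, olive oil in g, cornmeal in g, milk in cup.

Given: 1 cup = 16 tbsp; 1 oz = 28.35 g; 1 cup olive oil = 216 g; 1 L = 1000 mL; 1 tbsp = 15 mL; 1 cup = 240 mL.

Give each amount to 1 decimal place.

buttermilk: 126.0 mL; feta: 1.4 lb; grated parmesan: 16.8 tbsp; olive oil: 945.0 g; cornmeal: 99.2 g; milk: 4.4 cup

Scaling factor: 28/20 = 7/5 = 1.4.
buttermilk: 6 tbsp × 7/5 × 15 mL/tbsp = 126.0 mL
feta: 1 lb × 7/5 = 1.4 lb
grated parmesan: 12 tbsp × 7/5 = 16.8 tbsp
olive oil: (3 cup + 2 tbsp = 3.125 cup) × 7/5 × 216 g/cup = 945.0 g
cornmeal: 2.5 oz × 7/5 × 28.35 g/oz ≈ 99.2 g
milk: 0.75 L × 7/5 × 1000 mL/L ÷ 240 mL/cup ≈ 4.4 cup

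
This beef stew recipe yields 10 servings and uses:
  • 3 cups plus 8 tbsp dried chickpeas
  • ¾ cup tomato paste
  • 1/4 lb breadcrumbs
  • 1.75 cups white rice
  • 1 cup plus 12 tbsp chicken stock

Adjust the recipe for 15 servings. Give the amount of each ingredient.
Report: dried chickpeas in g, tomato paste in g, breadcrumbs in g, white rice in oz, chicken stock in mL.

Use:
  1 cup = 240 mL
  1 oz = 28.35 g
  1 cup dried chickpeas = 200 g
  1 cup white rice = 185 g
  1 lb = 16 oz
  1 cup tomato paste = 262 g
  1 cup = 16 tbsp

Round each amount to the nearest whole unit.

dried chickpeas: 1050 g; tomato paste: 295 g; breadcrumbs: 170 g; white rice: 17 oz; chicken stock: 630 mL

Scaling factor: 15/10 = 3/2 = 1.5.
dried chickpeas: (3 cup + 8 tbsp = 3.5 cup) × 3/2 × 200 g/cup = 1050 g
tomato paste: 0.75 cup × 3/2 × 262 g/cup ≈ 295 g
breadcrumbs: 0.25 lb × 3/2 × 16 oz/lb × 28.35 g/oz ≈ 170 g
white rice: 1.75 cup × 3/2 × 185 g/cup ÷ 28.35 g/oz ≈ 17 oz
chicken stock: (1 cup + 12 tbsp = 1.75 cup) × 3/2 × 240 mL/cup = 630 mL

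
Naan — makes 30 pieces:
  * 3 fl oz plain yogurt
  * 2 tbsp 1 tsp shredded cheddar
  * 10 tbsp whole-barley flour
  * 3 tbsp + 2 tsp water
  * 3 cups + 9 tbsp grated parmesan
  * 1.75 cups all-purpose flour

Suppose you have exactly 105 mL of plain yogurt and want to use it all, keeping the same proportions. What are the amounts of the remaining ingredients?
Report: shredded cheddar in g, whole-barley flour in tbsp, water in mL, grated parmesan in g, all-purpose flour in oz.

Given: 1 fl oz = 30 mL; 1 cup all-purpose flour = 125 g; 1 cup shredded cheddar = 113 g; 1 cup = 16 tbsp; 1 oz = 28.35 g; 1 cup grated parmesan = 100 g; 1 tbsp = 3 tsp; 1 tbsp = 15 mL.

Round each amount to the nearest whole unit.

The original recipe has 90 mL of plain yogurt, so the scaling factor is 105 ÷ 90 = 7/6.
shredded cheddar: (2 tbsp + 1 tsp = 7/3 tbsp) × 7/6 ÷ 16 tbsp/cup × 113 g/cup ≈ 19 g
whole-barley flour: 10 tbsp × 7/6 ≈ 12 tbsp
water: (3 tbsp + 2 tsp = 11/3 tbsp) × 7/6 × 15 mL/tbsp ≈ 64 mL
grated parmesan: (3 cup + 9 tbsp = 3.5625 cup) × 7/6 × 100 g/cup ≈ 416 g
all-purpose flour: 1.75 cup × 7/6 × 125 g/cup ÷ 28.35 g/oz ≈ 9 oz

shredded cheddar: 19 g; whole-barley flour: 12 tbsp; water: 64 mL; grated parmesan: 416 g; all-purpose flour: 9 oz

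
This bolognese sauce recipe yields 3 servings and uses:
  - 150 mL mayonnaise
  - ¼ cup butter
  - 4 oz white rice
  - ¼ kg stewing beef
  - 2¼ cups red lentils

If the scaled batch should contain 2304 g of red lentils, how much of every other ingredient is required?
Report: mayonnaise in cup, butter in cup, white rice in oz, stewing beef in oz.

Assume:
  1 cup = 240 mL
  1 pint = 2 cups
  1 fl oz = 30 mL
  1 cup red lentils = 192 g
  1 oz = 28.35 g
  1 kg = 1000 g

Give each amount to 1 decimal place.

mayonnaise: 3.3 cup; butter: 1.3 cup; white rice: 21.3 oz; stewing beef: 47.0 oz

The original recipe has 432 g of red lentils, so the scaling factor is 2304 ÷ 432 = 16/3.
mayonnaise: 150 mL × 16/3 ÷ 240 mL/cup ≈ 3.3 cup
butter: 0.25 cup × 16/3 ≈ 1.3 cup
white rice: 4 oz × 16/3 ≈ 21.3 oz
stewing beef: 0.25 kg × 16/3 × 1000 g/kg ÷ 28.35 g/oz ≈ 47.0 oz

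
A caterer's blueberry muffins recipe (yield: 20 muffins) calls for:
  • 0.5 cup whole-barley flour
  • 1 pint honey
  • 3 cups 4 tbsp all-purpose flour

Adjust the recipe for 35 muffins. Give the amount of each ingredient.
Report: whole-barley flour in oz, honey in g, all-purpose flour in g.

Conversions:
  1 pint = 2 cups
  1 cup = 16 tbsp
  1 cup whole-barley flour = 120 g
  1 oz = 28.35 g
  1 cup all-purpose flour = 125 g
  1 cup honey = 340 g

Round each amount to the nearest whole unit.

whole-barley flour: 4 oz; honey: 1190 g; all-purpose flour: 711 g

Scaling factor: 35/20 = 7/4 = 1.75.
whole-barley flour: 0.5 cup × 7/4 × 120 g/cup ÷ 28.35 g/oz ≈ 4 oz
honey: 1 pint × 7/4 × 2 cup/pint × 340 g/cup = 1190 g
all-purpose flour: (3 cup + 4 tbsp = 3.25 cup) × 7/4 × 125 g/cup ≈ 711 g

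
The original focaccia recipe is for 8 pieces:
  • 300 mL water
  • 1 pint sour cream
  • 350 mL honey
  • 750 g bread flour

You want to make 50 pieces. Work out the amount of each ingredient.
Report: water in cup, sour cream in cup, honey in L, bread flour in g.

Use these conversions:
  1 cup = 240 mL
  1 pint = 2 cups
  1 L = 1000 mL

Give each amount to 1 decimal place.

Scaling factor: 50/8 = 25/4 = 6.25.
water: 300 mL × 25/4 ÷ 240 mL/cup ≈ 7.8 cup
sour cream: 1 pint × 25/4 × 2 cup/pint = 12.5 cup
honey: 350 mL × 25/4 ÷ 1000 mL/L ≈ 2.2 L
bread flour: 750 g × 25/4 = 4687.5 g

water: 7.8 cup; sour cream: 12.5 cup; honey: 2.2 L; bread flour: 4687.5 g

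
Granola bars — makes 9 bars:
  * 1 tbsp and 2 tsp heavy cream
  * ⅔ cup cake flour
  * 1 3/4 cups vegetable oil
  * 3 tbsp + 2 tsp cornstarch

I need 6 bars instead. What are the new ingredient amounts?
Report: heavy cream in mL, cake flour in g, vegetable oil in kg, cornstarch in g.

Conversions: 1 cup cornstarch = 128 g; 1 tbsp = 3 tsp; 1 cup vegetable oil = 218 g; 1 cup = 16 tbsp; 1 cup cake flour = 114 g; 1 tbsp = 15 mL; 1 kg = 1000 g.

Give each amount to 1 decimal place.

Scaling factor: 6/9 = 2/3.
heavy cream: (1 tbsp + 2 tsp = 5/3 tbsp) × 2/3 × 15 mL/tbsp ≈ 16.7 mL
cake flour: 2/3 cup × 2/3 × 114 g/cup ≈ 50.7 g
vegetable oil: 1.75 cup × 2/3 × 218 g/cup ÷ 1000 g/kg ≈ 0.3 kg
cornstarch: (3 tbsp + 2 tsp = 11/3 tbsp) × 2/3 ÷ 16 tbsp/cup × 128 g/cup ≈ 19.6 g

heavy cream: 16.7 mL; cake flour: 50.7 g; vegetable oil: 0.3 kg; cornstarch: 19.6 g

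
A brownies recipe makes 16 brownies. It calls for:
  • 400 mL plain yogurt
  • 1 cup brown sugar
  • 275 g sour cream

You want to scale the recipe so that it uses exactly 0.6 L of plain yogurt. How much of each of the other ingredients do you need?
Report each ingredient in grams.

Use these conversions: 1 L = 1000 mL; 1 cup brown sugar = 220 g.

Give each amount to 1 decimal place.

The original recipe has 0.4 L of plain yogurt, so the scaling factor is 0.6 ÷ 0.4 = 3/2 = 1.5.
brown sugar: 1 cup × 3/2 × 220 g/cup = 330.0 g
sour cream: 275 g × 3/2 = 412.5 g

brown sugar: 330.0 g; sour cream: 412.5 g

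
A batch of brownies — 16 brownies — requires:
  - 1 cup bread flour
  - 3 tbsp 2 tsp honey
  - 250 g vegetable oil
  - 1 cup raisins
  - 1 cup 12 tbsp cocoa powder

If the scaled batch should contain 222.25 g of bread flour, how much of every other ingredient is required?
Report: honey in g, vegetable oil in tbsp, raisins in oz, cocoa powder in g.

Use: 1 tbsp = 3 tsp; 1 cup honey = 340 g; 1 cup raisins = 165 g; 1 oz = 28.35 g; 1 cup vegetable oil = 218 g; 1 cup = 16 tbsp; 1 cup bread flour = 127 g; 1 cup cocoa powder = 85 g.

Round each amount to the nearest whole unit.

honey: 136 g; vegetable oil: 32 tbsp; raisins: 10 oz; cocoa powder: 260 g

The original recipe has 127 g of bread flour, so the scaling factor is 222.25 ÷ 127 = 7/4 = 1.75.
honey: (3 tbsp + 2 tsp = 11/3 tbsp) × 7/4 ÷ 16 tbsp/cup × 340 g/cup ≈ 136 g
vegetable oil: 250 g × 7/4 ÷ 218 g/cup × 16 tbsp/cup ≈ 32 tbsp
raisins: 1 cup × 7/4 × 165 g/cup ÷ 28.35 g/oz ≈ 10 oz
cocoa powder: (1 cup + 12 tbsp = 1.75 cup) × 7/4 × 85 g/cup ≈ 260 g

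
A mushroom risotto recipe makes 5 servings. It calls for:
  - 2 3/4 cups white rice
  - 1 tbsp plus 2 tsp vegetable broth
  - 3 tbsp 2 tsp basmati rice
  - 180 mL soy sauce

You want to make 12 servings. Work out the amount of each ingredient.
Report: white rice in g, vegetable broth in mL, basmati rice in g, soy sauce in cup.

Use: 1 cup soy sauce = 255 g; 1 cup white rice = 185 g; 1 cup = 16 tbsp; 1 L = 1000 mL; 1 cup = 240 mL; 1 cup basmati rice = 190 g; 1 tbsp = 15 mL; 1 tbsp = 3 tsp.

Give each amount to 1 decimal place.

Scaling factor: 12/5 = 2.4.
white rice: 2.75 cup × 12/5 × 185 g/cup = 1221.0 g
vegetable broth: (1 tbsp + 2 tsp = 5/3 tbsp) × 12/5 × 15 mL/tbsp = 60.0 mL
basmati rice: (3 tbsp + 2 tsp = 11/3 tbsp) × 12/5 ÷ 16 tbsp/cup × 190 g/cup = 104.5 g
soy sauce: 180 mL × 12/5 ÷ 240 mL/cup = 1.8 cup

white rice: 1221.0 g; vegetable broth: 60.0 mL; basmati rice: 104.5 g; soy sauce: 1.8 cup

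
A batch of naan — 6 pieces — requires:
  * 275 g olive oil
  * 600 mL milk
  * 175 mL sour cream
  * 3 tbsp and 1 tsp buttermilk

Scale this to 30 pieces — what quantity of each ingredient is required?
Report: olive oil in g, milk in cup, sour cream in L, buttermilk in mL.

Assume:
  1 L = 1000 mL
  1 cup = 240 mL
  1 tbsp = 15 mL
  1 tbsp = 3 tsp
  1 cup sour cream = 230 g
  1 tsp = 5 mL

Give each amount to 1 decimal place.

Scaling factor: 30/6 = 5.
olive oil: 275 g × 5 = 1375.0 g
milk: 600 mL × 5 ÷ 240 mL/cup = 12.5 cup
sour cream: 175 mL × 5 ÷ 1000 mL/L ≈ 0.9 L
buttermilk: (3 tbsp + 1 tsp = 10/3 tbsp) × 5 × 15 mL/tbsp = 250.0 mL

olive oil: 1375.0 g; milk: 12.5 cup; sour cream: 0.9 L; buttermilk: 250.0 mL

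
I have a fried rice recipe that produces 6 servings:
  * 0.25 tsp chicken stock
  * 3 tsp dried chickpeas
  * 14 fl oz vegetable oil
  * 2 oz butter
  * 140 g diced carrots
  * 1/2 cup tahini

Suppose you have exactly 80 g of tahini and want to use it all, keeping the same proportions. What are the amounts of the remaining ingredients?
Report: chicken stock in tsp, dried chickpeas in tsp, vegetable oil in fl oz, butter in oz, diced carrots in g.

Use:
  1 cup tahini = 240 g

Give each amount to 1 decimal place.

chicken stock: 0.2 tsp; dried chickpeas: 2.0 tsp; vegetable oil: 9.3 fl oz; butter: 1.3 oz; diced carrots: 93.3 g

The original recipe has 120 g of tahini, so the scaling factor is 80 ÷ 120 = 2/3.
chicken stock: 0.25 tsp × 2/3 ≈ 0.2 tsp
dried chickpeas: 3 tsp × 2/3 = 2.0 tsp
vegetable oil: 14 fl oz × 2/3 ≈ 9.3 fl oz
butter: 2 oz × 2/3 ≈ 1.3 oz
diced carrots: 140 g × 2/3 ≈ 93.3 g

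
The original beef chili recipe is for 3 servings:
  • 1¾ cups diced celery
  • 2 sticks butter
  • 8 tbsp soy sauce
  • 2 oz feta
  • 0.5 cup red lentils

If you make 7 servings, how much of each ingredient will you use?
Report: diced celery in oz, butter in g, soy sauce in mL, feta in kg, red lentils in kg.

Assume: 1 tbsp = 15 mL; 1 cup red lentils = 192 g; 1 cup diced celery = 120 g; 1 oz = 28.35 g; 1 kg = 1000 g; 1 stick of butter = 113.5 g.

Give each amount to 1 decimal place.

Scaling factor: 7/3.
diced celery: 1.75 cup × 7/3 × 120 g/cup ÷ 28.35 g/oz ≈ 17.3 oz
butter: 2 stick × 7/3 × 113.5 g/stick ≈ 529.7 g
soy sauce: 8 tbsp × 7/3 × 15 mL/tbsp = 280.0 mL
feta: 2 oz × 7/3 × 28.35 g/oz ÷ 1000 g/kg ≈ 0.1 kg
red lentils: 0.5 cup × 7/3 × 192 g/cup ÷ 1000 g/kg ≈ 0.2 kg

diced celery: 17.3 oz; butter: 529.7 g; soy sauce: 280.0 mL; feta: 0.1 kg; red lentils: 0.2 kg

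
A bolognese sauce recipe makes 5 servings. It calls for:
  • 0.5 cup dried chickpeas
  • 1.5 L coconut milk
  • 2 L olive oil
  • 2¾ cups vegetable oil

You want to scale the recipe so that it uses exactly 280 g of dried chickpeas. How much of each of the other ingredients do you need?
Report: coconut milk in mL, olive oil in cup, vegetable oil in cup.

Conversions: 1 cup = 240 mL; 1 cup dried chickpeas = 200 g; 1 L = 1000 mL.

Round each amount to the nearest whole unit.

The original recipe has 100 g of dried chickpeas, so the scaling factor is 280 ÷ 100 = 14/5 = 2.8.
coconut milk: 1.5 L × 14/5 × 1000 mL/L = 4200 mL
olive oil: 2 L × 14/5 × 1000 mL/L ÷ 240 mL/cup ≈ 23 cup
vegetable oil: 2.75 cup × 14/5 ≈ 8 cup

coconut milk: 4200 mL; olive oil: 23 cup; vegetable oil: 8 cup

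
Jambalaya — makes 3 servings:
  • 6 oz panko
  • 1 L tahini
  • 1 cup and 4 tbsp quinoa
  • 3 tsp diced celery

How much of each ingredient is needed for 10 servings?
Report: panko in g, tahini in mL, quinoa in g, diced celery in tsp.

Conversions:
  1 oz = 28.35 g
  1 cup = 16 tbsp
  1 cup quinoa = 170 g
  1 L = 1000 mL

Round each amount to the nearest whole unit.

panko: 567 g; tahini: 3333 mL; quinoa: 708 g; diced celery: 10 tsp

Scaling factor: 10/3.
panko: 6 oz × 10/3 × 28.35 g/oz = 567 g
tahini: 1 L × 10/3 × 1000 mL/L ≈ 3333 mL
quinoa: (1 cup + 4 tbsp = 1.25 cup) × 10/3 × 170 g/cup ≈ 708 g
diced celery: 3 tsp × 10/3 = 10 tsp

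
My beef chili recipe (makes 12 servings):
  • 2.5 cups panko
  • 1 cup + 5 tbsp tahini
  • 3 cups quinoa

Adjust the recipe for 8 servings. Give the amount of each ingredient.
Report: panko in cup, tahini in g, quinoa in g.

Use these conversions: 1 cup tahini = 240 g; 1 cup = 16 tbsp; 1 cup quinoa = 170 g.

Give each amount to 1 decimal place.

panko: 1.7 cup; tahini: 210.0 g; quinoa: 340.0 g

Scaling factor: 8/12 = 2/3.
panko: 2.5 cup × 2/3 ≈ 1.7 cup
tahini: (1 cup + 5 tbsp = 1.3125 cup) × 2/3 × 240 g/cup = 210.0 g
quinoa: 3 cup × 2/3 × 170 g/cup = 340.0 g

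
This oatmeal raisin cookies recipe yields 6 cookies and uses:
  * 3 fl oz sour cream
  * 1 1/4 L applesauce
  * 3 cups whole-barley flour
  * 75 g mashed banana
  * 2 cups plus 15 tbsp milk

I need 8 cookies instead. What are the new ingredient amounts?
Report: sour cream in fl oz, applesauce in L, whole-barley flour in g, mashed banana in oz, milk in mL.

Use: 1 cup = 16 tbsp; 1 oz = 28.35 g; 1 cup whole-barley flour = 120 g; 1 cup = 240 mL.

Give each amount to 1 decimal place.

sour cream: 4.0 fl oz; applesauce: 1.7 L; whole-barley flour: 480.0 g; mashed banana: 3.5 oz; milk: 940.0 mL

Scaling factor: 8/6 = 4/3.
sour cream: 3 fl oz × 4/3 = 4.0 fl oz
applesauce: 1.25 L × 4/3 ≈ 1.7 L
whole-barley flour: 3 cup × 4/3 × 120 g/cup = 480.0 g
mashed banana: 75 g × 4/3 ÷ 28.35 g/oz ≈ 3.5 oz
milk: (2 cup + 15 tbsp = 2.9375 cup) × 4/3 × 240 mL/cup = 940.0 mL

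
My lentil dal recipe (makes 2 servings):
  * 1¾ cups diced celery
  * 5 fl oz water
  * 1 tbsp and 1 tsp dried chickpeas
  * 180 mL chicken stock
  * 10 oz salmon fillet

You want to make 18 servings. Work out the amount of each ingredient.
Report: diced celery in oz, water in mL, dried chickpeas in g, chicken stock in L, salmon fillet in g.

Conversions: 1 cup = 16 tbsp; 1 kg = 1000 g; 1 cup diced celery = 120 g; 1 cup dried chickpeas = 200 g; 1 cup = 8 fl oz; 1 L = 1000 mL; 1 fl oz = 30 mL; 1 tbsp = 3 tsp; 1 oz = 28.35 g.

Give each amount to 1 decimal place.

Scaling factor: 18/2 = 9.
diced celery: 1.75 cup × 9 × 120 g/cup ÷ 28.35 g/oz ≈ 66.7 oz
water: 5 fl oz × 9 × 30 mL/fl oz = 1350.0 mL
dried chickpeas: (1 tbsp + 1 tsp = 4/3 tbsp) × 9 ÷ 16 tbsp/cup × 200 g/cup = 150.0 g
chicken stock: 180 mL × 9 ÷ 1000 mL/L ≈ 1.6 L
salmon fillet: 10 oz × 9 × 28.35 g/oz = 2551.5 g

diced celery: 66.7 oz; water: 1350.0 mL; dried chickpeas: 150.0 g; chicken stock: 1.6 L; salmon fillet: 2551.5 g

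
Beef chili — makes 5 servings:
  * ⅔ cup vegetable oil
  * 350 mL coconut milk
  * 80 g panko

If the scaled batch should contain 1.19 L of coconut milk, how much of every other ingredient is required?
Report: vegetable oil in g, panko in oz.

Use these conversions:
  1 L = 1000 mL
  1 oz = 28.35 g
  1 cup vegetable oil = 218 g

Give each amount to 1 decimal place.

vegetable oil: 494.1 g; panko: 9.6 oz

The original recipe has 0.35 L of coconut milk, so the scaling factor is 1.19 ÷ 0.35 = 17/5 = 3.4.
vegetable oil: 2/3 cup × 17/5 × 218 g/cup ≈ 494.1 g
panko: 80 g × 17/5 ÷ 28.35 g/oz ≈ 9.6 oz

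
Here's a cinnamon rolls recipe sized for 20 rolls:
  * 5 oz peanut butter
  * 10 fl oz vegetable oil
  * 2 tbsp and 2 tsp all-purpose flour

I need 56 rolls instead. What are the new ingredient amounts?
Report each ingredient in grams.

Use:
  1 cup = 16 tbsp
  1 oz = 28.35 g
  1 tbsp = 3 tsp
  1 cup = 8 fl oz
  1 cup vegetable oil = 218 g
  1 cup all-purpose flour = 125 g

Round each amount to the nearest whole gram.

peanut butter: 397 g; vegetable oil: 763 g; all-purpose flour: 58 g

Scaling factor: 56/20 = 14/5 = 2.8.
peanut butter: 5 oz × 14/5 × 28.35 g/oz ≈ 397 g
vegetable oil: 10 fl oz × 14/5 ÷ 8 fl oz/cup × 218 g/cup = 763 g
all-purpose flour: (2 tbsp + 2 tsp = 8/3 tbsp) × 14/5 ÷ 16 tbsp/cup × 125 g/cup ≈ 58 g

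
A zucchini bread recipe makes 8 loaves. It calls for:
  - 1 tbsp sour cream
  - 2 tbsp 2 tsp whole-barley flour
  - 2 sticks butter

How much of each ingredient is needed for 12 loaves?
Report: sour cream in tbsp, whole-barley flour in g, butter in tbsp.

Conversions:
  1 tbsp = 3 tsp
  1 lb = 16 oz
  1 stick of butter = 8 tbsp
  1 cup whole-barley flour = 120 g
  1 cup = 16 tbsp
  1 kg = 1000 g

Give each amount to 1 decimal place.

sour cream: 1.5 tbsp; whole-barley flour: 30.0 g; butter: 24.0 tbsp

Scaling factor: 12/8 = 3/2 = 1.5.
sour cream: 1 tbsp × 3/2 = 1.5 tbsp
whole-barley flour: (2 tbsp + 2 tsp = 8/3 tbsp) × 3/2 ÷ 16 tbsp/cup × 120 g/cup = 30.0 g
butter: 2 stick × 3/2 × 8 tbsp/stick = 24.0 tbsp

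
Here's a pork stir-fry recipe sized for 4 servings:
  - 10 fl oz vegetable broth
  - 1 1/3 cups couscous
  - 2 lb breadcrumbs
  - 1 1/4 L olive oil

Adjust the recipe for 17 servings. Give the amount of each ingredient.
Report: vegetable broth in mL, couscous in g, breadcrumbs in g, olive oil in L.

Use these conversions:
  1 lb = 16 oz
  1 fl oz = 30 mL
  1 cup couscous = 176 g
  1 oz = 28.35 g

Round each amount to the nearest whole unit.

Scaling factor: 17/4 = 4.25.
vegetable broth: 10 fl oz × 17/4 × 30 mL/fl oz = 1275 mL
couscous: 4/3 cup × 17/4 × 176 g/cup ≈ 997 g
breadcrumbs: 2 lb × 17/4 × 16 oz/lb × 28.35 g/oz ≈ 3856 g
olive oil: 1.25 L × 17/4 ≈ 5 L

vegetable broth: 1275 mL; couscous: 997 g; breadcrumbs: 3856 g; olive oil: 5 L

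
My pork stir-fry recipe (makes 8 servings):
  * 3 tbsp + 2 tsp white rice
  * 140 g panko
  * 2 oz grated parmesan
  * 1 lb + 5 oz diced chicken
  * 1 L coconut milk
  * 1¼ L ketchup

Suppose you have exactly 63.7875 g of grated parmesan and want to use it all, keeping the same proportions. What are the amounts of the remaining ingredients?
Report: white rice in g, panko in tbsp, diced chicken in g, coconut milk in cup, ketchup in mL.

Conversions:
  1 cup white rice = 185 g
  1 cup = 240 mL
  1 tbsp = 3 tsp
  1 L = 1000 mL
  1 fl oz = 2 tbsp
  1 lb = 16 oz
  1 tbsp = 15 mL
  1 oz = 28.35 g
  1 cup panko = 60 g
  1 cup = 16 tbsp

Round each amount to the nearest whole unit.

The original recipe has 56.7 g of grated parmesan, so the scaling factor is 63.7875 ÷ 56.7 = 9/8 = 1.125.
white rice: (3 tbsp + 2 tsp = 11/3 tbsp) × 9/8 ÷ 16 tbsp/cup × 185 g/cup ≈ 48 g
panko: 140 g × 9/8 ÷ 60 g/cup × 16 tbsp/cup = 42 tbsp
diced chicken: (1 lb + 5 oz = 1.3125 lb) × 9/8 × 16 oz/lb × 28.35 g/oz ≈ 670 g
coconut milk: 1 L × 9/8 × 1000 mL/L ÷ 240 mL/cup ≈ 5 cup
ketchup: 1.25 L × 9/8 × 1000 mL/L ≈ 1406 mL

white rice: 48 g; panko: 42 tbsp; diced chicken: 670 g; coconut milk: 5 cup; ketchup: 1406 mL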